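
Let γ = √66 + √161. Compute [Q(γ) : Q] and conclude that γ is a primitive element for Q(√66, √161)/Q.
[Q(γ) : Q] = 4 (equivalently, Q(γ) = Q(√66, √161))

Obviously Q(γ) ⊆ Q(√66, √161), and [Q(√66, √161):Q] = 4 (since 66, 161 are distinct squarefree integers > 1 with 10626 not a perfect square). To show equality we compute the minimal polynomial of γ. From γ = √66 + √161: γ^2 = 66 + 2√(10626) + 161 = 227 + 2√(10626), so γ^2 - 227 = 2√(10626); squaring, (γ^2 - 227)^2 = 4·10626, i.e. γ^4 - 454γ^2 + 51529 - 42504 = 0, i.e. γ^4 - 454γ^2 + 9025 = 0. So γ is a root of x^4 - 454x^2 + 9025. This polynomial is irreducible over Q: it has no rational root (each ±√66 ± √161 is irrational), and any factorization into two quadratics over Q would force √(10626) ∈ Q (pairing opposite roots) or √66, √161 ∈ Q (other pairings), all impossible. Hence [Q(γ):Q] = 4 = [Q(√66, √161):Q], so Q(γ) = Q(√66, √161).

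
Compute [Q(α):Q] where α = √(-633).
[Q(α):Q] = 2

[Q(α):Q] equals the degree of the minimal polynomial of α. Here α^2 = -633 and x^2 + 633 is irreducible (d = -633 is squarefree, ≠ 1, hence not a square), so deg(m_α) = 2. Thus [Q(α):Q] = 2.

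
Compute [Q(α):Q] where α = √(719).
[Q(α):Q] = 2

[Q(α):Q] equals the degree of the minimal polynomial of α. Here α^2 = 719 and x^2 - 719 is irreducible (d = 719 is squarefree, ≠ 1, hence not a square), so deg(m_α) = 2. Thus [Q(α):Q] = 2.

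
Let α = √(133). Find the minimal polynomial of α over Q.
m_α(x) = x^2 - 133

α satisfies α^2 - 133 = 0, so x^2 - 133 annihilates α. Since d = 133 is squarefree and ≠ 1, it is not a perfect square in Q, so x^2 - 133 has no rational root and is therefore irreducible over Q (a degree-2 polynomial over a field is irreducible iff it has no root). Hence m_α(x) = x^2 - 133.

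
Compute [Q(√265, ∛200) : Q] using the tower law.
[Q(√265, ∛200) : Q] = 6

Let L = Q(√265, ∛200). Since Q(√265) ⊂ L and [Q(√265):Q] = 2, the tower law gives 2 | [L:Q]. Likewise Q(∛200) ⊂ L with [Q(∛200):Q] = 3 (because 200 is not a perfect cube), so 3 | [L:Q]. As gcd(2,3) = 1, [L:Q] is divisible by 6. Conversely L is generated over Q by √265 and ∛200, so [L:Q] ≤ 2·3 = 6. Therefore [Q(√265, ∛200) : Q] = 6.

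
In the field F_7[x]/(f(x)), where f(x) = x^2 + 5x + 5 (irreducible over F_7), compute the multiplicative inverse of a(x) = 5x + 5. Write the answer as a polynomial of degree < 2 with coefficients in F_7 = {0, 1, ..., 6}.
a(x)^(-1) ≡ 4x + 2 (mod f(x))

Since f is irreducible over F_7, F_7[x]/(f) is a field and a(x) ≠ 0 has an inverse. Apply the extended Euclidean algorithm to f(x) and a(x) in F_7[x]: f(x) = (3x + 5)·a(x) + (1). The last nonzero remainder is the constant 1 = gcd(f, a) in F_7. Back-substituting through the division chain expresses 1 = s(x)·a(x) + t(x)·f(x) with s(x) ≡ 4x + 2 (mod f), so a(x)^(-1) ≡ s(x) = 4x + 2 (mod f). Check: (5x + 5)·(4x + 2) = 6x^2 + 2x + 3 ≡ 1 (mod x^2 + 5x + 5).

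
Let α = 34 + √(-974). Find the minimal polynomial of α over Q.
m_α(x) = x^2 - 68x + 2130

From α - 34 = √(-974), squaring gives (α - 34)^2 = -974, i.e. α^2 - 68α + 1156 = -974, so α^2 - 68α + 2130 = 0. The discriminant of x^2 - 68x + 2130 is (-68)^2 - 4·(2130) = 4624 - 8520 = -3896, and 4·(-974) is not a perfect square in Q since -974 is squarefree and ≠ 1. Hence x^2 - 68x + 2130 is irreducible over Q and is the minimal polynomial of α.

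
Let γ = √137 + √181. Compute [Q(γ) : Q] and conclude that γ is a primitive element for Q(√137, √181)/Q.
[Q(γ) : Q] = 4 (equivalently, Q(γ) = Q(√137, √181))

Obviously Q(γ) ⊆ Q(√137, √181), and [Q(√137, √181):Q] = 4 (since 137, 181 are distinct squarefree integers > 1 with 24797 not a perfect square). To show equality we compute the minimal polynomial of γ. From γ = √137 + √181: γ^2 = 137 + 2√(24797) + 181 = 318 + 2√(24797), so γ^2 - 318 = 2√(24797); squaring, (γ^2 - 318)^2 = 4·24797, i.e. γ^4 - 636γ^2 + 101124 - 99188 = 0, i.e. γ^4 - 636γ^2 + 1936 = 0. So γ is a root of x^4 - 636x^2 + 1936. This polynomial is irreducible over Q: it has no rational root (each ±√137 ± √181 is irrational), and any factorization into two quadratics over Q would force √(24797) ∈ Q (pairing opposite roots) or √137, √181 ∈ Q (other pairings), all impossible. Hence [Q(γ):Q] = 4 = [Q(√137, √181):Q], so Q(γ) = Q(√137, √181).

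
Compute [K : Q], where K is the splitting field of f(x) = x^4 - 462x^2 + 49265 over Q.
[K : Q] = 4

Solving the quadratic in x^2: x^2 = (462 ± √(462^2 - 4·49265))/2 = (462 ± √16384)/2 = (462 ± 128)/2, giving x^2 = 295 or x^2 = 167. So f(x) = (x^2 - 295)(x^2 - 167) and the roots of f are ±√295, ±√167. Hence the splitting field is K = Q(√295, √167). Since 295 and 167 are distinct squarefree integers > 1, their product 49265 is not a perfect square, so √167 ∉ Q(√295). By the tower law [K:Q] = [Q(√295,√167):Q(√295)] · [Q(√295):Q] = 2 · 2 = 4.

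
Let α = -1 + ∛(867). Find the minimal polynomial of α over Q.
m_α(x) = x^3 + 3x^2 + 3x - 866

Set β = α + 1 = ∛(867), so β^3 = 867. Then (α + 1)^3 - 867 = 0, i.e. α is a root of g(x) = (x + 1)^3 - 867 = x^3 + 3x^2 + 3x - 866. Since g(x) = h(x + 1) where h(x) = x^3 - 867, and h is irreducible over Q (because 867 is not a perfect cube, so h has no rational root, and a monic cubic with no rational root is irreducible), g is also irreducible (irreducibility is preserved under the substitution x → x + 1). Hence m_α(x) = x^3 + 3x^2 + 3x - 866.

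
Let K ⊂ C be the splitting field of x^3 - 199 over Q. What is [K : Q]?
[K : Q] = 6

The roots of x^3 - 199 are ∛199, ω∛199, ω^2∛199 where ω = e^(2πi/3) is a primitive cube root of unity, so K = Q(∛199, ω). Now [Q(∛199):Q] = 3 (since 199 is not a perfect cube, x^3 - 199 is irreducible) and [Q(ω):Q] = 2. Both 2 and 3 divide [K:Q], and [K:Q] ≤ 3·2 = 6, so [K:Q] = 6. (Equivalently: Q(∛199) ⊂ R but ω ∉ R, so [K : Q(∛199)] = 2.)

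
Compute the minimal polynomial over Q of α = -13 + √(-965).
m_α(x) = x^2 + 26x + 1134

From α + 13 = √(-965), squaring gives (α + 13)^2 = -965, i.e. α^2 + 26α + 169 = -965, so α^2 + 26α + 1134 = 0. The discriminant of x^2 + 26x + 1134 is (26)^2 - 4·(1134) = 676 - 4536 = -3860, and 4·(-965) is not a perfect square in Q since -965 is squarefree and ≠ 1. Hence x^2 + 26x + 1134 is irreducible over Q and is the minimal polynomial of α.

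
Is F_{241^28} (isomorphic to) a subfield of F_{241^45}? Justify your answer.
No: F_{241^28} is not a subfield of F_{241^45}

F_{p^m} embeds in F_{p^n} iff m | n. Here 28 ∤ 45 (since 45 = 1·28 + 17 with remainder 17 ≠ 0), so F_{241^28} is not a subfield of F_{241^45}. Equivalently: if it were, the tower law would give 28 = [F_{241^28}:F_241] dividing [F_{241^45}:F_241] = 45, contradiction.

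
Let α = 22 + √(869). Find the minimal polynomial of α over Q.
m_α(x) = x^2 - 44x - 385

From α - 22 = √(869), squaring gives (α - 22)^2 = 869, i.e. α^2 - 44α + 484 = 869, so α^2 - 44α - 385 = 0. The discriminant of x^2 - 44x - 385 is (-44)^2 - 4·(-385) = 1936 + 1540 = 3476, and 4·(869) is not a perfect square in Q since 869 is squarefree and ≠ 1. Hence x^2 - 44x - 385 is irreducible over Q and is the minimal polynomial of α.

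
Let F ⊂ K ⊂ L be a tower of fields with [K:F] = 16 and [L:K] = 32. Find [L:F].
[L:F] = 512

The tower law says that for any tower of field extensions F ⊂ K ⊂ L with finite degrees, [L:F] = [L:K] · [K:F]. Here this gives [L:F] = 32 · 16 = 512.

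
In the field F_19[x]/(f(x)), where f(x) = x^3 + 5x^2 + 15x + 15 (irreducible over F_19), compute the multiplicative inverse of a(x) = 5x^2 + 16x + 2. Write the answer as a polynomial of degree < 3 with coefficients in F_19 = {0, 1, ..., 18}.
a(x)^(-1) ≡ x^2 + 18x (mod f(x))

Since f is irreducible over F_19, F_19[x]/(f) is a field and a(x) ≠ 0 has an inverse. Apply the extended Euclidean algorithm to f(x) and a(x) in F_19[x]: f(x) = (4x + 11)·a(x) + (2x + 12);  a(x) = (12x + 12)·(2x + 12) + (10). The last nonzero remainder is the constant 10 = gcd(f, a) in F_19. Back-substituting through the division chain expresses 10 = s(x)·a(x) + t(x)·f(x) with s(x) ≡ 10x^2 + 9x (mod f), so (10x^2 + 9x)·a(x) ≡ 10 (mod f). Multiplying by 10^(-1) ≡ 2 in F_19 gives a(x)^(-1) ≡ 2·(10x^2 + 9x) ≡ x^2 + 18x (mod f). Check: (5x^2 + 16x + 2)·(x^2 + 18x) = 5x^4 + 11x^3 + 5x^2 + 17x ≡ 1 (mod x^3 + 5x^2 + 15x + 15).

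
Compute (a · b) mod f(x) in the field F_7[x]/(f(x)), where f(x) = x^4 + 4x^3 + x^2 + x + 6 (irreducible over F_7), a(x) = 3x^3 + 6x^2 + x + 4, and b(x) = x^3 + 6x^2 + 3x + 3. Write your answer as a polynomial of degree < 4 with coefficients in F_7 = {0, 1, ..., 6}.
a · b ≡ 6x^2 + 4x (mod f(x))

Multiply in F_7[x]: a(x)·b(x) = (3x^3 + 6x^2 + x + 4)·(x^3 + 6x^2 + 3x + 3) = 3x^6 + 3x^5 + 4x^4 + 2x^3 + 3x^2 + x + 5. This has degree ≥ 4, so divide by f(x) over F_7: 3x^6 + 3x^5 + 4x^4 + 2x^3 + 3x^2 + x + 5 = (3x^2 + 5x + 2)·(x^4 + 4x^3 + x^2 + x + 6) + (6x^2 + 4x). Hence a·b ≡ 6x^2 + 4x (mod f). (F_7[x]/(f) is a field with 7^4 = 2401 elements since f is irreducible of degree 4.)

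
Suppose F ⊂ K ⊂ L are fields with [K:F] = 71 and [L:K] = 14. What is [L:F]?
[L:F] = 994

The tower law says that for any tower of field extensions F ⊂ K ⊂ L with finite degrees, [L:F] = [L:K] · [K:F]. Here this gives [L:F] = 14 · 71 = 994.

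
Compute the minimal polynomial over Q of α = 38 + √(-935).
m_α(x) = x^2 - 76x + 2379

From α - 38 = √(-935), squaring gives (α - 38)^2 = -935, i.e. α^2 - 76α + 1444 = -935, so α^2 - 76α + 2379 = 0. The discriminant of x^2 - 76x + 2379 is (-76)^2 - 4·(2379) = 5776 - 9516 = -3740, and 4·(-935) is not a perfect square in Q since -935 is squarefree and ≠ 1. Hence x^2 - 76x + 2379 is irreducible over Q and is the minimal polynomial of α.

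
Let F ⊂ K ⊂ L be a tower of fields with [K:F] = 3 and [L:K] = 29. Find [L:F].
[L:F] = 87

The tower law says that for any tower of field extensions F ⊂ K ⊂ L with finite degrees, [L:F] = [L:K] · [K:F]. Here this gives [L:F] = 29 · 3 = 87.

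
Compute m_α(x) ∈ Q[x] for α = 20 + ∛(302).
m_α(x) = x^3 - 60x^2 + 1200x - 8302

Set β = α - 20 = ∛(302), so β^3 = 302. Then (α - 20)^3 - 302 = 0, i.e. α is a root of g(x) = (x - 20)^3 - 302 = x^3 - 60x^2 + 1200x - 8302. Since g(x) = h(x - 20) where h(x) = x^3 - 302, and h is irreducible over Q (because 302 is not a perfect cube, so h has no rational root, and a monic cubic with no rational root is irreducible), g is also irreducible (irreducibility is preserved under the substitution x → x - 20). Hence m_α(x) = x^3 - 60x^2 + 1200x - 8302.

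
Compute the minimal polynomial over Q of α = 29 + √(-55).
m_α(x) = x^2 - 58x + 896

From α - 29 = √(-55), squaring gives (α - 29)^2 = -55, i.e. α^2 - 58α + 841 = -55, so α^2 - 58α + 896 = 0. The discriminant of x^2 - 58x + 896 is (-58)^2 - 4·(896) = 3364 - 3584 = -220, and 4·(-55) is not a perfect square in Q since -55 is squarefree and ≠ 1. Hence x^2 - 58x + 896 is irreducible over Q and is the minimal polynomial of α.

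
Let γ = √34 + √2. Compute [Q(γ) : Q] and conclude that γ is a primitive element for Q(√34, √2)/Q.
[Q(γ) : Q] = 4 (equivalently, Q(γ) = Q(√34, √2))

Obviously Q(γ) ⊆ Q(√34, √2), and [Q(√34, √2):Q] = 4 (since 34, 2 are distinct squarefree integers > 1 with 68 not a perfect square). To show equality we compute the minimal polynomial of γ. From γ = √34 + √2: γ^2 = 34 + 2√(68) + 2 = 36 + 2√(68), so γ^2 - 36 = 2√(68); squaring, (γ^2 - 36)^2 = 4·68, i.e. γ^4 - 72γ^2 + 1296 - 272 = 0, i.e. γ^4 - 72γ^2 + 1024 = 0. So γ is a root of x^4 - 72x^2 + 1024. This polynomial is irreducible over Q: it has no rational root (each ±√34 ± √2 is irrational), and any factorization into two quadratics over Q would force √(68) ∈ Q (pairing opposite roots) or √34, √2 ∈ Q (other pairings), all impossible. Hence [Q(γ):Q] = 4 = [Q(√34, √2):Q], so Q(γ) = Q(√34, √2).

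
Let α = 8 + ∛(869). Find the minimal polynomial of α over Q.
m_α(x) = x^3 - 24x^2 + 192x - 1381

Set β = α - 8 = ∛(869), so β^3 = 869. Then (α - 8)^3 - 869 = 0, i.e. α is a root of g(x) = (x - 8)^3 - 869 = x^3 - 24x^2 + 192x - 1381. Since g(x) = h(x - 8) where h(x) = x^3 - 869, and h is irreducible over Q (because 869 is not a perfect cube, so h has no rational root, and a monic cubic with no rational root is irreducible), g is also irreducible (irreducibility is preserved under the substitution x → x - 8). Hence m_α(x) = x^3 - 24x^2 + 192x - 1381.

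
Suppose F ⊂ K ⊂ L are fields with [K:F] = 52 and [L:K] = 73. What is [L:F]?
[L:F] = 3796

The tower law says that for any tower of field extensions F ⊂ K ⊂ L with finite degrees, [L:F] = [L:K] · [K:F]. Here this gives [L:F] = 73 · 52 = 3796.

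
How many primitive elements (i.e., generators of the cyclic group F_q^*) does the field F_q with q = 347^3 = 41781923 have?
There are φ(41781922) = 16421184 primitive elements

F_q^* is cyclic of order q - 1 = 41781922. A cyclic group of order m has exactly φ(m) generators. Here m = 41781922 = 2 · 7 · 13 · 173 · 1327, so the number of primitive elements is φ(41781922) = 16421184.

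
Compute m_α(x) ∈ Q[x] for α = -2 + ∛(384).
m_α(x) = x^3 + 6x^2 + 12x - 376

Set β = α + 2 = ∛(384), so β^3 = 384. Then (α + 2)^3 - 384 = 0, i.e. α is a root of g(x) = (x + 2)^3 - 384 = x^3 + 6x^2 + 12x - 376. Since g(x) = h(x + 2) where h(x) = x^3 - 384, and h is irreducible over Q (because 384 is not a perfect cube, so h has no rational root, and a monic cubic with no rational root is irreducible), g is also irreducible (irreducibility is preserved under the substitution x → x + 2). Hence m_α(x) = x^3 + 6x^2 + 12x - 376.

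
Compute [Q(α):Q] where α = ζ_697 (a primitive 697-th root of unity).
[Q(α):Q] = 640

The minimal polynomial of ζ_697 over Q is the 697-th cyclotomic polynomial Φ_697(x), which is irreducible over Q and has degree φ(697) = 640. Hence [Q(α):Q] = φ(697) = 640.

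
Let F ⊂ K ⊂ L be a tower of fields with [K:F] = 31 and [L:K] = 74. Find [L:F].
[L:F] = 2294

The tower law says that for any tower of field extensions F ⊂ K ⊂ L with finite degrees, [L:F] = [L:K] · [K:F]. Here this gives [L:F] = 74 · 31 = 2294.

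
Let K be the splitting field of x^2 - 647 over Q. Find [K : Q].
[K : Q] = 2

f(x) = x^2 - 647 factors as (x - √647)(x + √647). The splitting field is K = Q(√647). Since 647 is squarefree and > 1, it is not a perfect square, so x^2 - 647 is irreducible over Q and [Q(√647) : Q] = 2. Hence [K : Q] = 2.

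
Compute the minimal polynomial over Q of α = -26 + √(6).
m_α(x) = x^2 + 52x + 670

From α + 26 = √(6), squaring gives (α + 26)^2 = 6, i.e. α^2 + 52α + 676 = 6, so α^2 + 52α + 670 = 0. The discriminant of x^2 + 52x + 670 is (52)^2 - 4·(670) = 2704 - 2680 = 24, and 4·(6) is not a perfect square in Q since 6 is squarefree and ≠ 1. Hence x^2 + 52x + 670 is irreducible over Q and is the minimal polynomial of α.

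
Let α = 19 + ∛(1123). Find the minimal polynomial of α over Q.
m_α(x) = x^3 - 57x^2 + 1083x - 7982

Set β = α - 19 = ∛(1123), so β^3 = 1123. Then (α - 19)^3 - 1123 = 0, i.e. α is a root of g(x) = (x - 19)^3 - 1123 = x^3 - 57x^2 + 1083x - 7982. Since g(x) = h(x - 19) where h(x) = x^3 - 1123, and h is irreducible over Q (because 1123 is not a perfect cube, so h has no rational root, and a monic cubic with no rational root is irreducible), g is also irreducible (irreducibility is preserved under the substitution x → x - 19). Hence m_α(x) = x^3 - 57x^2 + 1083x - 7982.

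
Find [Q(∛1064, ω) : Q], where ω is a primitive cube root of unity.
[Q(∛1064, ω) : Q] = 6

[Q(∛1064):Q] = 3 (min poly x^3 - 1064, irreducible since 1064 is not a perfect cube). [Q(ω):Q] = 2 (min poly x^2 + x + 1). Since Q(∛1064) ⊂ R and ω ∉ R, we have ω ∉ Q(∛1064), so x^2 + x + 1 remains irreducible over Q(∛1064) and [Q(∛1064, ω) : Q(∛1064)] = 2. By the tower law, [Q(∛1064, ω) : Q] = 3 · 2 = 6. (In fact Q(∛1064, ω) is the splitting field of x^3 - 1064 over Q.)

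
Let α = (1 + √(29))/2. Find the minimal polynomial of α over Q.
m_α(x) = x^2 - x - 7

From 2α - 1 = √(29), squaring gives (2α - 1)^2 = 29, i.e. 4α^2 - 4α + 1 = 29, so α^2 - α + (1 - 29)/4 = 0. Since 29 ≡ 1 (mod 4), (1 - 29)/4 = -7 ∈ Z. The polynomial x^2 - x - 7 has discriminant 1 - 4·(-7) = 29, which is not a perfect square in Q (d = 29 is squarefree and ≠ 1), so x^2 - x - 7 is irreducible over Q. It is the minimal polynomial of α.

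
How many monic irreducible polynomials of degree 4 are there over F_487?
There are 14062224348 monic irreducible polynomials of degree 4 over F_487

Each element of F_{487^4} that lies in no proper subfield is a root of exactly one monic irreducible of degree 4 over F_487, and each such polynomial has 4 distinct roots in F_{487^4}. By Möbius inversion the count is N_487(4) = (1/4) Σ_{d|4} μ(4/d) · 487^d = (1/4)(μ(4)·487^1 + μ(2)·487^2 + μ(1)·487^4) = 56248897392/4 = 14062224348.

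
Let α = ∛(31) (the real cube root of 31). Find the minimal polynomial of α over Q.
m_α(x) = x^3 - 31

α satisfies α^3 = 31, so x^3 - 31 annihilates α. By the rational root test, a rational root p/q (in lowest terms) of x^3 - 31 would satisfy p^3 = 31 q^3, forcing q = 1 and p^3 = 31; but 31 is not a perfect cube, contradiction. A monic cubic over Q with no rational root is irreducible (any nontrivial factorization would include a linear factor). Hence x^3 - 31 is the minimal polynomial of α, and in particular [Q(α):Q] = 3.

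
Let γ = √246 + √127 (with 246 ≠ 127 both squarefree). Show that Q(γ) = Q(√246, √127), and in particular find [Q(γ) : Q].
[Q(γ) : Q] = 4 (equivalently, Q(γ) = Q(√246, √127))

Obviously Q(γ) ⊆ Q(√246, √127), and [Q(√246, √127):Q] = 4 (since 246, 127 are distinct squarefree integers > 1 with 31242 not a perfect square). To show equality we compute the minimal polynomial of γ. From γ = √246 + √127: γ^2 = 246 + 2√(31242) + 127 = 373 + 2√(31242), so γ^2 - 373 = 2√(31242); squaring, (γ^2 - 373)^2 = 4·31242, i.e. γ^4 - 746γ^2 + 139129 - 124968 = 0, i.e. γ^4 - 746γ^2 + 14161 = 0. So γ is a root of x^4 - 746x^2 + 14161. This polynomial is irreducible over Q: it has no rational root (each ±√246 ± √127 is irrational), and any factorization into two quadratics over Q would force √(31242) ∈ Q (pairing opposite roots) or √246, √127 ∈ Q (other pairings), all impossible. Hence [Q(γ):Q] = 4 = [Q(√246, √127):Q], so Q(γ) = Q(√246, √127).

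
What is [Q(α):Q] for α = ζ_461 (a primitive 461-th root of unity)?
[Q(α):Q] = 460

The minimal polynomial of ζ_461 over Q is the 461-th cyclotomic polynomial Φ_461(x), which is irreducible over Q and has degree φ(461) = 460. Hence [Q(α):Q] = φ(461) = 460.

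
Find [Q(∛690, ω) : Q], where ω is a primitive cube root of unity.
[Q(∛690, ω) : Q] = 6

[Q(∛690):Q] = 3 (min poly x^3 - 690, irreducible since 690 is not a perfect cube). [Q(ω):Q] = 2 (min poly x^2 + x + 1). Since Q(∛690) ⊂ R and ω ∉ R, we have ω ∉ Q(∛690), so x^2 + x + 1 remains irreducible over Q(∛690) and [Q(∛690, ω) : Q(∛690)] = 2. By the tower law, [Q(∛690, ω) : Q] = 3 · 2 = 6. (In fact Q(∛690, ω) is the splitting field of x^3 - 690 over Q.)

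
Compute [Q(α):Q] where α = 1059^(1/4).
[Q(α):Q] = 4

α is a root of x^4 - 1059. By Eisenstein's criterion at the prime p = 3 (which divides the constant term 1059 but p^2 = 9 does not, since 1059 is squarefree), x^4 - 1059 is irreducible over Q. Hence [Q(α):Q] = 4.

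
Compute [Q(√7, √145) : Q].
[Q(√7, √145) : Q] = 4

[Q(√7):Q] = 2 (min poly x^2 - 7, irreducible since 7 is squarefree > 1). For the top step, suppose √145 ∈ Q(√7), say √145 = c + d√7 with c, d ∈ Q. Squaring: 145 = c^2 + 7d^2 + 2cd√7. Since √7 ∉ Q this forces 2cd = 0. If d = 0 then √145 = c ∈ Q, contradicting 145 squarefree > 1. If c = 0 then 145 = 7d^2, so 7·145 = (7d)^2 is a perfect square in Q — but 7·145 = 1015 is not a perfect square (since 7 and 145 are distinct squarefree integers). Contradiction. Hence √145 ∉ Q(√7), so x^2 - 145 stays irreducible over Q(√7) and [Q(√7, √145) : Q(√7)] = 2. By the tower law, [Q(√7, √145) : Q] = 2 · 2 = 4.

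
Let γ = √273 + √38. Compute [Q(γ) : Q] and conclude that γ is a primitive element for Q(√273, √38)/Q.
[Q(γ) : Q] = 4 (equivalently, Q(γ) = Q(√273, √38))

Obviously Q(γ) ⊆ Q(√273, √38), and [Q(√273, √38):Q] = 4 (since 273, 38 are distinct squarefree integers > 1 with 10374 not a perfect square). To show equality we compute the minimal polynomial of γ. From γ = √273 + √38: γ^2 = 273 + 2√(10374) + 38 = 311 + 2√(10374), so γ^2 - 311 = 2√(10374); squaring, (γ^2 - 311)^2 = 4·10374, i.e. γ^4 - 622γ^2 + 96721 - 41496 = 0, i.e. γ^4 - 622γ^2 + 55225 = 0. So γ is a root of x^4 - 622x^2 + 55225. This polynomial is irreducible over Q: it has no rational root (each ±√273 ± √38 is irrational), and any factorization into two quadratics over Q would force √(10374) ∈ Q (pairing opposite roots) or √273, √38 ∈ Q (other pairings), all impossible. Hence [Q(γ):Q] = 4 = [Q(√273, √38):Q], so Q(γ) = Q(√273, √38).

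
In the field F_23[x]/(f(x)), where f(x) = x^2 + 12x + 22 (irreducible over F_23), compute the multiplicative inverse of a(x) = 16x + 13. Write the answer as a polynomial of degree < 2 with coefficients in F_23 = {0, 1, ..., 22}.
a(x)^(-1) ≡ 22x + 19 (mod f(x))

Since f is irreducible over F_23, F_23[x]/(f) is a field and a(x) ≠ 0 has an inverse. Apply the extended Euclidean algorithm to f(x) and a(x) in F_23[x]: f(x) = (13x + 6)·a(x) + (13). The last nonzero remainder is the constant 13 = gcd(f, a) in F_23. Back-substituting through the division chain expresses 13 = s(x)·a(x) + t(x)·f(x) with s(x) ≡ 10x + 17 (mod f), so (10x + 17)·a(x) ≡ 13 (mod f). Multiplying by 13^(-1) ≡ 16 in F_23 gives a(x)^(-1) ≡ 16·(10x + 17) ≡ 22x + 19 (mod f). Check: (16x + 13)·(22x + 19) = 7x^2 + 15x + 17 ≡ 1 (mod x^2 + 12x + 22).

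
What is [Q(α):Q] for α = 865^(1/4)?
[Q(α):Q] = 4

α is a root of x^4 - 865. By Eisenstein's criterion at the prime p = 5 (which divides the constant term 865 but p^2 = 25 does not, since 865 is squarefree), x^4 - 865 is irreducible over Q. Hence [Q(α):Q] = 4.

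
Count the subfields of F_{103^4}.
F_{103^4} has 3 subfields

The subfields of F_{p^n} are exactly the fields F_{p^d} for d | n (each is the fixed field of the unique index-d subgroup of Gal(F_{p^n}/F_p) ≅ Z/nZ). The divisors of n = 4 are {1, 2, 4}, giving 3 subfields: F_{103^1}, F_{103^2}, F_{103^4}.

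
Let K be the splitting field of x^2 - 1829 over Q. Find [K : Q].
[K : Q] = 2

f(x) = x^2 - 1829 factors as (x - √1829)(x + √1829). The splitting field is K = Q(√1829). Since 1829 is squarefree and > 1, it is not a perfect square, so x^2 - 1829 is irreducible over Q and [Q(√1829) : Q] = 2. Hence [K : Q] = 2.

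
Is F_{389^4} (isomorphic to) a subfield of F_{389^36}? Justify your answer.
Yes: F_{389^4} is a subfield of F_{389^36}

F_{p^m} embeds in F_{p^n} iff m | n (since F_{p^n} is the splitting field of x^(p^n) - x, and F_{p^m} ⊂ F_{p^n} forces p^n to be a power of p^m, i.e. m | n; conversely if m | n then every root of x^(p^m) - x is a root of x^(p^n) - x). Here 4 | 36 (since 36 = 9·4), so F_{389^4} is a subfield of F_{389^36}, and [F_{389^36} : F_{389^4}] = 36/4 = 9.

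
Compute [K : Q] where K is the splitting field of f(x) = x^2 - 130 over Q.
[K : Q] = 2

f(x) = x^2 - 130 factors as (x - √130)(x + √130). The splitting field is K = Q(√130). Since 130 is squarefree and > 1, it is not a perfect square, so x^2 - 130 is irreducible over Q and [Q(√130) : Q] = 2. Hence [K : Q] = 2.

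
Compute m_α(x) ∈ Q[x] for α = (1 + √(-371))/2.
m_α(x) = x^2 - x + 93

From 2α - 1 = √(-371), squaring gives (2α - 1)^2 = -371, i.e. 4α^2 - 4α + 1 = -371, so α^2 - α + (1 + 371)/4 = 0. Since -371 ≡ 1 (mod 4), (1 + 371)/4 = 93 ∈ Z. The polynomial x^2 - x + 93 has discriminant 1 - 4·(93) = -371, which is not a perfect square in Q (d = -371 is squarefree and ≠ 1), so x^2 - x + 93 is irreducible over Q. It is the minimal polynomial of α.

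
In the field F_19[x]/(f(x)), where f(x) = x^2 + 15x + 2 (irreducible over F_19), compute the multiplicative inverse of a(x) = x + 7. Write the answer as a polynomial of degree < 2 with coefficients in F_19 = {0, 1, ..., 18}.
a(x)^(-1) ≡ 6x + 10 (mod f(x))

Since f is irreducible over F_19, F_19[x]/(f) is a field and a(x) ≠ 0 has an inverse. Apply the extended Euclidean algorithm to f(x) and a(x) in F_19[x]: f(x) = (x + 8)·a(x) + (3). The last nonzero remainder is the constant 3 = gcd(f, a) in F_19. Back-substituting through the division chain expresses 3 = s(x)·a(x) + t(x)·f(x) with s(x) ≡ 18x + 11 (mod f), so (18x + 11)·a(x) ≡ 3 (mod f). Multiplying by 3^(-1) ≡ 13 in F_19 gives a(x)^(-1) ≡ 13·(18x + 11) ≡ 6x + 10 (mod f). Check: (x + 7)·(6x + 10) = 6x^2 + 14x + 13 ≡ 1 (mod x^2 + 15x + 2).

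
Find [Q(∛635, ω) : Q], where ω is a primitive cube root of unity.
[Q(∛635, ω) : Q] = 6

[Q(∛635):Q] = 3 (min poly x^3 - 635, irreducible since 635 is not a perfect cube). [Q(ω):Q] = 2 (min poly x^2 + x + 1). Since Q(∛635) ⊂ R and ω ∉ R, we have ω ∉ Q(∛635), so x^2 + x + 1 remains irreducible over Q(∛635) and [Q(∛635, ω) : Q(∛635)] = 2. By the tower law, [Q(∛635, ω) : Q] = 3 · 2 = 6. (In fact Q(∛635, ω) is the splitting field of x^3 - 635 over Q.)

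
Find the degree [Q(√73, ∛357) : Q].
[Q(√73, ∛357) : Q] = 6

Let L = Q(√73, ∛357). Since Q(√73) ⊂ L and [Q(√73):Q] = 2, the tower law gives 2 | [L:Q]. Likewise Q(∛357) ⊂ L with [Q(∛357):Q] = 3 (because 357 is not a perfect cube), so 3 | [L:Q]. As gcd(2,3) = 1, [L:Q] is divisible by 6. Conversely L is generated over Q by √73 and ∛357, so [L:Q] ≤ 2·3 = 6. Therefore [Q(√73, ∛357) : Q] = 6.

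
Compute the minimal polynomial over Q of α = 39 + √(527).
m_α(x) = x^2 - 78x + 994

From α - 39 = √(527), squaring gives (α - 39)^2 = 527, i.e. α^2 - 78α + 1521 = 527, so α^2 - 78α + 994 = 0. The discriminant of x^2 - 78x + 994 is (-78)^2 - 4·(994) = 6084 - 3976 = 2108, and 4·(527) is not a perfect square in Q since 527 is squarefree and ≠ 1. Hence x^2 - 78x + 994 is irreducible over Q and is the minimal polynomial of α.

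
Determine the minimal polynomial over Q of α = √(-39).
m_α(x) = x^2 + 39

α satisfies α^2 + 39 = 0, so x^2 + 39 annihilates α. Since d = -39 is squarefree and ≠ 1, it is not a perfect square in Q, so x^2 + 39 has no rational root and is therefore irreducible over Q (a degree-2 polynomial over a field is irreducible iff it has no root). Hence m_α(x) = x^2 + 39.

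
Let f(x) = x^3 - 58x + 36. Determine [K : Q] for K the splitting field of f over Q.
[K : Q] = 6

By the rational root test, any rational root of the monic integer polynomial f(x) = x^3 - 58x + 36 must be an integer dividing the constant term 36, i.e. one of ±{1, 2, 3, 4, 6, 9, 12, 18, 36}. Evaluating: f(1) = -21, f(-1) = 93, f(2) = -72, f(-2) = 144, f(3) = -111, f(-3) = 183, f(4) = -132, f(-4) = 204, f(6) = -96, f(-6) = 168, f(9) = 243, f(-9) = -171, f(12) = 1068, f(-12) = -996, f(18) = 4824, f(-18) = -4752, f(36) = 44604, f(-36) = -44532; none is 0, so f has no rational root and is therefore irreducible over Q (a cubic with no linear factor over a field is irreducible). For an irreducible cubic, the Galois group is A_3 or S_3 according as the discriminant disc(f) = -4a^3 - 27b^2 = -4·(-58)^3 - 27·(36)^2 = 745456 is or is not a square in Q. Here disc(f) = 745456 is not a perfect square in Q, so the Galois group of f over Q is not contained in A_3 and must be all of S_3. The splitting field has degree |S_3| = 6 over Q, so [K : Q] = 6.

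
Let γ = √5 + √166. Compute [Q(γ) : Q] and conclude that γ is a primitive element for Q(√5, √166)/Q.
[Q(γ) : Q] = 4 (equivalently, Q(γ) = Q(√5, √166))

Obviously Q(γ) ⊆ Q(√5, √166), and [Q(√5, √166):Q] = 4 (since 5, 166 are distinct squarefree integers > 1 with 830 not a perfect square). To show equality we compute the minimal polynomial of γ. From γ = √5 + √166: γ^2 = 5 + 2√(830) + 166 = 171 + 2√(830), so γ^2 - 171 = 2√(830); squaring, (γ^2 - 171)^2 = 4·830, i.e. γ^4 - 342γ^2 + 29241 - 3320 = 0, i.e. γ^4 - 342γ^2 + 25921 = 0. So γ is a root of x^4 - 342x^2 + 25921. This polynomial is irreducible over Q: it has no rational root (each ±√5 ± √166 is irrational), and any factorization into two quadratics over Q would force √(830) ∈ Q (pairing opposite roots) or √5, √166 ∈ Q (other pairings), all impossible. Hence [Q(γ):Q] = 4 = [Q(√5, √166):Q], so Q(γ) = Q(√5, √166).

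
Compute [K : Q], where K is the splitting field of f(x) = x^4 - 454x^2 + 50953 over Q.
[K : Q] = 4

Solving the quadratic in x^2: x^2 = (454 ± √(454^2 - 4·50953))/2 = (454 ± √2304)/2 = (454 ± 48)/2, giving x^2 = 203 or x^2 = 251. So f(x) = (x^2 - 203)(x^2 - 251) and the roots of f are ±√203, ±√251. Hence the splitting field is K = Q(√203, √251). Since 203 and 251 are distinct squarefree integers > 1, their product 50953 is not a perfect square, so √251 ∉ Q(√203). By the tower law [K:Q] = [Q(√203,√251):Q(√203)] · [Q(√203):Q] = 2 · 2 = 4.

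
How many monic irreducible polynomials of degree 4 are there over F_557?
There are 24063532938 monic irreducible polynomials of degree 4 over F_557

Each element of F_{557^4} that lies in no proper subfield is a root of exactly one monic irreducible of degree 4 over F_557, and each such polynomial has 4 distinct roots in F_{557^4}. By Möbius inversion the count is N_557(4) = (1/4) Σ_{d|4} μ(4/d) · 557^d = (1/4)(μ(4)·557^1 + μ(2)·557^2 + μ(1)·557^4) = 96254131752/4 = 24063532938.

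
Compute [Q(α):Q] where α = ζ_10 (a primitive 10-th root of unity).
[Q(α):Q] = 4

The minimal polynomial of ζ_10 over Q is the 10-th cyclotomic polynomial Φ_10(x), which is irreducible over Q and has degree φ(10) = 4. Hence [Q(α):Q] = φ(10) = 4.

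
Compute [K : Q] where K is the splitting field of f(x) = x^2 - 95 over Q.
[K : Q] = 2

f(x) = x^2 - 95 factors as (x - √95)(x + √95). The splitting field is K = Q(√95). Since 95 is squarefree and > 1, it is not a perfect square, so x^2 - 95 is irreducible over Q and [Q(√95) : Q] = 2. Hence [K : Q] = 2.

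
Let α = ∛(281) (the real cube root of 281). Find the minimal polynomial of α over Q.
m_α(x) = x^3 - 281

α satisfies α^3 = 281, so x^3 - 281 annihilates α. By the rational root test, a rational root p/q (in lowest terms) of x^3 - 281 would satisfy p^3 = 281 q^3, forcing q = 1 and p^3 = 281; but 281 is not a perfect cube, contradiction. A monic cubic over Q with no rational root is irreducible (any nontrivial factorization would include a linear factor). Hence x^3 - 281 is the minimal polynomial of α, and in particular [Q(α):Q] = 3.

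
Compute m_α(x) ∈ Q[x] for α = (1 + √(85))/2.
m_α(x) = x^2 - x - 21

From 2α - 1 = √(85), squaring gives (2α - 1)^2 = 85, i.e. 4α^2 - 4α + 1 = 85, so α^2 - α + (1 - 85)/4 = 0. Since 85 ≡ 1 (mod 4), (1 - 85)/4 = -21 ∈ Z. The polynomial x^2 - x - 21 has discriminant 1 - 4·(-21) = 85, which is not a perfect square in Q (d = 85 is squarefree and ≠ 1), so x^2 - x - 21 is irreducible over Q. It is the minimal polynomial of α.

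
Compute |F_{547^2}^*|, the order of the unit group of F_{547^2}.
|F_{547^2}^*| = 299208

F_{547^2} has 547^2 = 299209 elements; its multiplicative group consists of all nonzero elements, so |F_{547^2}^*| = 299209 - 1 = 299208. (It is cyclic since any finite subgroup of the multiplicative group of a field is cyclic.)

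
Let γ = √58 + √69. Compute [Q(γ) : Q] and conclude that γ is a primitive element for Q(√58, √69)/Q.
[Q(γ) : Q] = 4 (equivalently, Q(γ) = Q(√58, √69))

Obviously Q(γ) ⊆ Q(√58, √69), and [Q(√58, √69):Q] = 4 (since 58, 69 are distinct squarefree integers > 1 with 4002 not a perfect square). To show equality we compute the minimal polynomial of γ. From γ = √58 + √69: γ^2 = 58 + 2√(4002) + 69 = 127 + 2√(4002), so γ^2 - 127 = 2√(4002); squaring, (γ^2 - 127)^2 = 4·4002, i.e. γ^4 - 254γ^2 + 16129 - 16008 = 0, i.e. γ^4 - 254γ^2 + 121 = 0. So γ is a root of x^4 - 254x^2 + 121. This polynomial is irreducible over Q: it has no rational root (each ±√58 ± √69 is irrational), and any factorization into two quadratics over Q would force √(4002) ∈ Q (pairing opposite roots) or √58, √69 ∈ Q (other pairings), all impossible. Hence [Q(γ):Q] = 4 = [Q(√58, √69):Q], so Q(γ) = Q(√58, √69).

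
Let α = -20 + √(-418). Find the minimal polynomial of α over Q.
m_α(x) = x^2 + 40x + 818

From α + 20 = √(-418), squaring gives (α + 20)^2 = -418, i.e. α^2 + 40α + 400 = -418, so α^2 + 40α + 818 = 0. The discriminant of x^2 + 40x + 818 is (40)^2 - 4·(818) = 1600 - 3272 = -1672, and 4·(-418) is not a perfect square in Q since -418 is squarefree and ≠ 1. Hence x^2 + 40x + 818 is irreducible over Q and is the minimal polynomial of α.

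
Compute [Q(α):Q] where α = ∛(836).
[Q(α):Q] = 3

The minimal polynomial of α is x^3 - 836, irreducible over Q since 836 is not a perfect cube (so x^3 - 836 has no rational root). Hence [Q(α):Q] = deg(m_α) = 3.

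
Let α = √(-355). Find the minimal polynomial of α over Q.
m_α(x) = x^2 + 355

α satisfies α^2 + 355 = 0, so x^2 + 355 annihilates α. Since d = -355 is squarefree and ≠ 1, it is not a perfect square in Q, so x^2 + 355 has no rational root and is therefore irreducible over Q (a degree-2 polynomial over a field is irreducible iff it has no root). Hence m_α(x) = x^2 + 355.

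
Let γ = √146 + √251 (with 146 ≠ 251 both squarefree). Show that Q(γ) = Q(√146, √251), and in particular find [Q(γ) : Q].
[Q(γ) : Q] = 4 (equivalently, Q(γ) = Q(√146, √251))

Obviously Q(γ) ⊆ Q(√146, √251), and [Q(√146, √251):Q] = 4 (since 146, 251 are distinct squarefree integers > 1 with 36646 not a perfect square). To show equality we compute the minimal polynomial of γ. From γ = √146 + √251: γ^2 = 146 + 2√(36646) + 251 = 397 + 2√(36646), so γ^2 - 397 = 2√(36646); squaring, (γ^2 - 397)^2 = 4·36646, i.e. γ^4 - 794γ^2 + 157609 - 146584 = 0, i.e. γ^4 - 794γ^2 + 11025 = 0. So γ is a root of x^4 - 794x^2 + 11025. This polynomial is irreducible over Q: it has no rational root (each ±√146 ± √251 is irrational), and any factorization into two quadratics over Q would force √(36646) ∈ Q (pairing opposite roots) or √146, √251 ∈ Q (other pairings), all impossible. Hence [Q(γ):Q] = 4 = [Q(√146, √251):Q], so Q(γ) = Q(√146, √251).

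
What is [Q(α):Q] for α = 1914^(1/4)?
[Q(α):Q] = 4

α is a root of x^4 - 1914. By Eisenstein's criterion at the prime p = 2 (which divides the constant term 1914 but p^2 = 4 does not, since 1914 is squarefree), x^4 - 1914 is irreducible over Q. Hence [Q(α):Q] = 4.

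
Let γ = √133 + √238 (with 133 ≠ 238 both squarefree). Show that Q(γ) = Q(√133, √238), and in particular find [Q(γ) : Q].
[Q(γ) : Q] = 4 (equivalently, Q(γ) = Q(√133, √238))

Obviously Q(γ) ⊆ Q(√133, √238), and [Q(√133, √238):Q] = 4 (since 133, 238 are distinct squarefree integers > 1 with 31654 not a perfect square). To show equality we compute the minimal polynomial of γ. From γ = √133 + √238: γ^2 = 133 + 2√(31654) + 238 = 371 + 2√(31654), so γ^2 - 371 = 2√(31654); squaring, (γ^2 - 371)^2 = 4·31654, i.e. γ^4 - 742γ^2 + 137641 - 126616 = 0, i.e. γ^4 - 742γ^2 + 11025 = 0. So γ is a root of x^4 - 742x^2 + 11025. This polynomial is irreducible over Q: it has no rational root (each ±√133 ± √238 is irrational), and any factorization into two quadratics over Q would force √(31654) ∈ Q (pairing opposite roots) or √133, √238 ∈ Q (other pairings), all impossible. Hence [Q(γ):Q] = 4 = [Q(√133, √238):Q], so Q(γ) = Q(√133, √238).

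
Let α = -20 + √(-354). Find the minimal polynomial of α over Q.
m_α(x) = x^2 + 40x + 754

From α + 20 = √(-354), squaring gives (α + 20)^2 = -354, i.e. α^2 + 40α + 400 = -354, so α^2 + 40α + 754 = 0. The discriminant of x^2 + 40x + 754 is (40)^2 - 4·(754) = 1600 - 3016 = -1416, and 4·(-354) is not a perfect square in Q since -354 is squarefree and ≠ 1. Hence x^2 + 40x + 754 is irreducible over Q and is the minimal polynomial of α.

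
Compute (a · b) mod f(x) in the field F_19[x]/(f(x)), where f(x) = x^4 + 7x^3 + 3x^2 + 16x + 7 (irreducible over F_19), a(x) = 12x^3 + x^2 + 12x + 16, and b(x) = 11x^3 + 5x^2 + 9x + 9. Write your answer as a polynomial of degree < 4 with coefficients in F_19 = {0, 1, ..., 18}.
a · b ≡ 17x^3 + 2x^2 + 9x + 7 (mod f(x))

Multiply in F_19[x]: a(x)·b(x) = (12x^3 + x^2 + 12x + 16)·(11x^3 + 5x^2 + 9x + 9) = 18x^6 + 14x^5 + 17x^4 + 11x^3 + 7x^2 + 5x + 11. This has degree ≥ 4, so divide by f(x) over F_19: 18x^6 + 14x^5 + 17x^4 + 11x^3 + 7x^2 + 5x + 11 = (18x^2 + 2x + 6)·(x^4 + 7x^3 + 3x^2 + 16x + 7) + (17x^3 + 2x^2 + 9x + 7). Hence a·b ≡ 17x^3 + 2x^2 + 9x + 7 (mod f). (F_19[x]/(f) is a field with 19^4 = 130321 elements since f is irreducible of degree 4.)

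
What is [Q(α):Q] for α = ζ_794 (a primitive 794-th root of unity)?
[Q(α):Q] = 396

The minimal polynomial of ζ_794 over Q is the 794-th cyclotomic polynomial Φ_794(x), which is irreducible over Q and has degree φ(794) = 396. Hence [Q(α):Q] = φ(794) = 396.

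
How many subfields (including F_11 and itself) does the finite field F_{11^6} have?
F_{11^6} has 4 subfields

The subfields of F_{p^n} are exactly the fields F_{p^d} for d | n (each is the fixed field of the unique index-d subgroup of Gal(F_{p^n}/F_p) ≅ Z/nZ). The divisors of n = 6 are {1, 2, 3, 6}, giving 4 subfields: F_{11^1}, F_{11^2}, F_{11^3}, F_{11^6}.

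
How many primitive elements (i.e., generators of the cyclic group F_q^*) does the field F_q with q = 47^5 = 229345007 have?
There are φ(229345006) = 96492000 primitive elements

F_q^* is cyclic of order q - 1 = 229345006. A cyclic group of order m has exactly φ(m) generators. Here m = 229345006 = 2 · 11 · 23 · 31 · 14621, so the number of primitive elements is φ(229345006) = 96492000.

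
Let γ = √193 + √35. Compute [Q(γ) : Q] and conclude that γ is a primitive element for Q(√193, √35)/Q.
[Q(γ) : Q] = 4 (equivalently, Q(γ) = Q(√193, √35))

Obviously Q(γ) ⊆ Q(√193, √35), and [Q(√193, √35):Q] = 4 (since 193, 35 are distinct squarefree integers > 1 with 6755 not a perfect square). To show equality we compute the minimal polynomial of γ. From γ = √193 + √35: γ^2 = 193 + 2√(6755) + 35 = 228 + 2√(6755), so γ^2 - 228 = 2√(6755); squaring, (γ^2 - 228)^2 = 4·6755, i.e. γ^4 - 456γ^2 + 51984 - 27020 = 0, i.e. γ^4 - 456γ^2 + 24964 = 0. So γ is a root of x^4 - 456x^2 + 24964. This polynomial is irreducible over Q: it has no rational root (each ±√193 ± √35 is irrational), and any factorization into two quadratics over Q would force √(6755) ∈ Q (pairing opposite roots) or √193, √35 ∈ Q (other pairings), all impossible. Hence [Q(γ):Q] = 4 = [Q(√193, √35):Q], so Q(γ) = Q(√193, √35).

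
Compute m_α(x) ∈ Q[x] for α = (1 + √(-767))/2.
m_α(x) = x^2 - x + 192

From 2α - 1 = √(-767), squaring gives (2α - 1)^2 = -767, i.e. 4α^2 - 4α + 1 = -767, so α^2 - α + (1 + 767)/4 = 0. Since -767 ≡ 1 (mod 4), (1 + 767)/4 = 192 ∈ Z. The polynomial x^2 - x + 192 has discriminant 1 - 4·(192) = -767, which is not a perfect square in Q (d = -767 is squarefree and ≠ 1), so x^2 - x + 192 is irreducible over Q. It is the minimal polynomial of α.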